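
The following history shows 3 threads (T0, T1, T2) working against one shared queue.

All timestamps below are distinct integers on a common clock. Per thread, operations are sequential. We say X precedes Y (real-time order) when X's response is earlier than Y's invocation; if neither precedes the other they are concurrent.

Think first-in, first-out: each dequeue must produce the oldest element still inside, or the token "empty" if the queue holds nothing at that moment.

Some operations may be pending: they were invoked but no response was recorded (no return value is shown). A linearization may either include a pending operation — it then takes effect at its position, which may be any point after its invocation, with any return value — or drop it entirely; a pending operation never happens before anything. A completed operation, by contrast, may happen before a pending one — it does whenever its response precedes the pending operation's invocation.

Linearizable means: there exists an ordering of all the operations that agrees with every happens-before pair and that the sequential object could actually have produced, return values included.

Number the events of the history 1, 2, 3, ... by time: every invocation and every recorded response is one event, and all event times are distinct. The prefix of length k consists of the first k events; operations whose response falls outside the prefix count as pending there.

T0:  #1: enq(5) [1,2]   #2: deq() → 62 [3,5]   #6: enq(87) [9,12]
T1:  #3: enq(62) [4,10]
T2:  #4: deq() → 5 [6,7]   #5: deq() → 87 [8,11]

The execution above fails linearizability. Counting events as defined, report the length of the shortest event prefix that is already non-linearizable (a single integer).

events 1..4 are linearizable; a witness order is #1:
step 1: #1 enq(5) — queue <5>
at event 5 (#2's time-5 response) nothing linearizes any more
no escape via the 1 pending operation (#3): every completion choice fails
one such order, #1, #2 (pending dropped), breaks at step 2 where #2 deq() → 62 is illegal

5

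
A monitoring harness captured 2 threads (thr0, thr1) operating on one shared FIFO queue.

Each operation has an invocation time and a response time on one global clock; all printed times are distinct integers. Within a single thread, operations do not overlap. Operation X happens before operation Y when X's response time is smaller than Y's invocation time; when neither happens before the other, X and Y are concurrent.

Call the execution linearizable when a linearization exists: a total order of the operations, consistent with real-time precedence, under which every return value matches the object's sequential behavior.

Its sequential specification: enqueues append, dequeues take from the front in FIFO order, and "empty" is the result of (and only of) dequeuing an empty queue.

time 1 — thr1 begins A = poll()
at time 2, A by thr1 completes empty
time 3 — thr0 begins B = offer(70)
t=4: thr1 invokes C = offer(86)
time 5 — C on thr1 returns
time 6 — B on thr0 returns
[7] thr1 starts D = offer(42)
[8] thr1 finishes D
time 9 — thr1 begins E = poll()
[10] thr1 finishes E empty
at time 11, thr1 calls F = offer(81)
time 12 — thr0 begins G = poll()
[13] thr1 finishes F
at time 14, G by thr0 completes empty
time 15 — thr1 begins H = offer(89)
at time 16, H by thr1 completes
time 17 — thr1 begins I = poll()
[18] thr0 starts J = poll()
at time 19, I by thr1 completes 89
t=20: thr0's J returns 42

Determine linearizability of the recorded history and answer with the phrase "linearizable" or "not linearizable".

the violation lands at event 10, E's response at time 10: events 1..9 linearize, events 1..10 do not
every one of the 2 real-time-consistent orders over 5 completed FIFO queue ops fails the sequential spec
for example A, B, C, D, E fails at step 5: E poll() → empty is not legal there
for example A, C, B, D, E fails at step 5: E poll() → empty is not legal there

not linearizable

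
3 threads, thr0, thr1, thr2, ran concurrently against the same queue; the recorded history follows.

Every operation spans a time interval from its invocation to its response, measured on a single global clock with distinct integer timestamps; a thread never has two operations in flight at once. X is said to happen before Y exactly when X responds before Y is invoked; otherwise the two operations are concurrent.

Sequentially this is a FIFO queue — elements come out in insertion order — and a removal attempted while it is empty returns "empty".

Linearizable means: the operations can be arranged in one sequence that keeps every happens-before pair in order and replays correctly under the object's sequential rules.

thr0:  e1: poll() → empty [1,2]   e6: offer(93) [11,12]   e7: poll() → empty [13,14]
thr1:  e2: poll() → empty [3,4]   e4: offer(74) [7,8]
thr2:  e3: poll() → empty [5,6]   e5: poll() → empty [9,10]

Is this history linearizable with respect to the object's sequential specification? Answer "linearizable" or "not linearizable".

cut after 9 events: linearizable; cut after 10 events (e5 responds, time 10): not linearizable
exactly one order of the 5 completed ops respects real time; the queue replay fails
for example e1, e2, e3, e4, e5 fails at step 5: e5 poll() → empty is not legal there

not linearizable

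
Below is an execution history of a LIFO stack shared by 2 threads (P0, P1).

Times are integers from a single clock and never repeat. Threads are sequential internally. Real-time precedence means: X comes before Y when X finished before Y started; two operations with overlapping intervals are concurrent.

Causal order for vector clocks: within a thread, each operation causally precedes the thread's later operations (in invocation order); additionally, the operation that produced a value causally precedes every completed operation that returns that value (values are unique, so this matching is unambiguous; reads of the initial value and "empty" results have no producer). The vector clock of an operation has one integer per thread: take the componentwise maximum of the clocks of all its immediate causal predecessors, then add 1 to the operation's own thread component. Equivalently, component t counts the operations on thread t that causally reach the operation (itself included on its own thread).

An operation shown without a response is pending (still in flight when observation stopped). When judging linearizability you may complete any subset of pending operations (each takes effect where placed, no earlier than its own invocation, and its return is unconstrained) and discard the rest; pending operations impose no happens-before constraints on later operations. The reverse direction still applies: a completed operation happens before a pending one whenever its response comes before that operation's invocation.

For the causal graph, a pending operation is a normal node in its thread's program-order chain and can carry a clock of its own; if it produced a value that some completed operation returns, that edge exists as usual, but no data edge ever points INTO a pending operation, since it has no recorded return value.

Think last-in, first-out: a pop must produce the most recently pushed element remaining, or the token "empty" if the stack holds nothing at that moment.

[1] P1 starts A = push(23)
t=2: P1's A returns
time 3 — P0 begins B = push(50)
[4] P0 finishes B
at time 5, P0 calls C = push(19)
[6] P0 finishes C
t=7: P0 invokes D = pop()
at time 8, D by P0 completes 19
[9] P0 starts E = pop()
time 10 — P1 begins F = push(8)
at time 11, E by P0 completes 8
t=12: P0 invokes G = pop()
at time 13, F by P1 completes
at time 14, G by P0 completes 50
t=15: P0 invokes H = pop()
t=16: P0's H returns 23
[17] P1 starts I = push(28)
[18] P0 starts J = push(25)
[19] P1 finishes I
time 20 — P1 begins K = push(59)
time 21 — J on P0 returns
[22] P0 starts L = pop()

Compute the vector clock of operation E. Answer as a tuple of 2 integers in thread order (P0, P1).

(4, 2)

VC(A, invoked at 1): no causal predecessors; +1 on P1 → (0, 1)
VC(B, invoked at 3): no causal predecessors; +1 on P0 → (1, 0)
invoked at 10, F merges VC(A)=(0, 1) and bumps P1's slot → (0, 2)
invoked at 5, C merges VC(B)=(1, 0) and bumps P0's slot → (2, 0)
invoked at 17, I merges VC(F)=(0, 2) and bumps P1's slot → (0, 3)
invoked at 7, D merges VC(C)=(2, 0) and bumps P0's slot → (3, 0)
invoked at 20, K merges VC(I)=(0, 3) and bumps P1's slot → (0, 4)
invoked at 9, E merges VC(D)=(3, 0), VC(F)=(0, 2) and bumps P0's slot → (4, 2)
invoked at 12, G merges VC(B)=(1, 0), VC(E)=(4, 2) and bumps P0's slot → (5, 2)
invoked at 15, H merges VC(A)=(0, 1), VC(G)=(5, 2) and bumps P0's slot → (6, 2)
invoked at 18, J merges VC(H)=(6, 2) and bumps P0's slot → (7, 2)
invoked at 22, L merges VC(J)=(7, 2) and bumps P0's slot → (8, 2)
target: VC(E) = (4, 2)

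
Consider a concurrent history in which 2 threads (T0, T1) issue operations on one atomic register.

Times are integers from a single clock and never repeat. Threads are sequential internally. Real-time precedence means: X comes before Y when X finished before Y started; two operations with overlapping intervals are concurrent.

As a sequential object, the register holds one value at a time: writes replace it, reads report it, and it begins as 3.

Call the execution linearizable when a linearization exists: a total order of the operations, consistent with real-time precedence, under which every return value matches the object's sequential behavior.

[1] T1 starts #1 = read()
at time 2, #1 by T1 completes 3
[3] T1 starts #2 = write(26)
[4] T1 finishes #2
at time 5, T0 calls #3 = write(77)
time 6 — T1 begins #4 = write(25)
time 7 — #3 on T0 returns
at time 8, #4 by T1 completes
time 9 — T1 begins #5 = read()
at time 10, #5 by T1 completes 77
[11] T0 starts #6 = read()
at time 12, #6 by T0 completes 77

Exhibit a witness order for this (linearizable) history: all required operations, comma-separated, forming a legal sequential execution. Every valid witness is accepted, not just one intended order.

after step 1 (#1 read() → 3): value 3
after step 2 (#2 write(26)): value 26
after step 3 (#4 write(25)): value 25
after step 4 (#3 write(77)): value 77
after step 5 (#5 read() → 77): value 77
after step 6 (#6 read() → 77): value 77

#1, #2, #4, #3, #5, #6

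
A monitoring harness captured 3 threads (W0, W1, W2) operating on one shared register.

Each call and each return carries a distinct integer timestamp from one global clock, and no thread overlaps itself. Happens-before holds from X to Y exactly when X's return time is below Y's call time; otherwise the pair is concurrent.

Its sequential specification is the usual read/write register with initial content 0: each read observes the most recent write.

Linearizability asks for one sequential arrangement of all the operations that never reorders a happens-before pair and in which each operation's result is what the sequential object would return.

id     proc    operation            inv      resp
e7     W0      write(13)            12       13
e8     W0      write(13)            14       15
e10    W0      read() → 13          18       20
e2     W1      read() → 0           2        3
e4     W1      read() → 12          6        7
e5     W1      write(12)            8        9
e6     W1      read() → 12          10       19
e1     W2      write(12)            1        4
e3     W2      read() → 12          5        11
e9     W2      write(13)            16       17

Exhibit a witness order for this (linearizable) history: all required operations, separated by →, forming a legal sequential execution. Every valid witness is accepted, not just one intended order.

e2 → e1 → e3 → e4 → e5 → e6 → e7 → e8 → e9 → e10

1. e2 read() → 0, leaving value 0
2. e1 write(12), leaving value 12
3. e3 read() → 12, leaving value 12
4. e4 read() → 12, leaving value 12
5. e5 write(12), leaving value 12
6. e6 read() → 12, leaving value 12
7. e7 write(13), leaving value 13
8. e8 write(13), leaving value 13
9. e9 write(13), leaving value 13
10. e10 read() → 13, leaving value 13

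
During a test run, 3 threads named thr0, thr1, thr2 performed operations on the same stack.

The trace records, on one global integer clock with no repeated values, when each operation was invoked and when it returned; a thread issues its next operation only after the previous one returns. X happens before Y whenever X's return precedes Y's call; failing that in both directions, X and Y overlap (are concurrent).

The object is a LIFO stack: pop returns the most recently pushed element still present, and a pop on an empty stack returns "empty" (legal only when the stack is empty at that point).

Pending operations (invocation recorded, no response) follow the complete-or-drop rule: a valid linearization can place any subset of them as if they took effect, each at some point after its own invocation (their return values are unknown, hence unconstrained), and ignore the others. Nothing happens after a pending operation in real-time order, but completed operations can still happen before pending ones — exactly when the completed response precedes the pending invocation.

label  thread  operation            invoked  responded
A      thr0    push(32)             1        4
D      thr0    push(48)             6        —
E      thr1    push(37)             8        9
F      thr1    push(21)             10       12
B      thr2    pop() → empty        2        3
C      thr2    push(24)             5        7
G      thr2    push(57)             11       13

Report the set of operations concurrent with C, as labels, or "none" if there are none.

D

C runs from 5 to 7; window-overlapping ops are concurrent
A [1,4]: before
B [2,3]: before
D [6,…): concurrent
E [8,9]: after
F [10,12]: after
G [11,13]: after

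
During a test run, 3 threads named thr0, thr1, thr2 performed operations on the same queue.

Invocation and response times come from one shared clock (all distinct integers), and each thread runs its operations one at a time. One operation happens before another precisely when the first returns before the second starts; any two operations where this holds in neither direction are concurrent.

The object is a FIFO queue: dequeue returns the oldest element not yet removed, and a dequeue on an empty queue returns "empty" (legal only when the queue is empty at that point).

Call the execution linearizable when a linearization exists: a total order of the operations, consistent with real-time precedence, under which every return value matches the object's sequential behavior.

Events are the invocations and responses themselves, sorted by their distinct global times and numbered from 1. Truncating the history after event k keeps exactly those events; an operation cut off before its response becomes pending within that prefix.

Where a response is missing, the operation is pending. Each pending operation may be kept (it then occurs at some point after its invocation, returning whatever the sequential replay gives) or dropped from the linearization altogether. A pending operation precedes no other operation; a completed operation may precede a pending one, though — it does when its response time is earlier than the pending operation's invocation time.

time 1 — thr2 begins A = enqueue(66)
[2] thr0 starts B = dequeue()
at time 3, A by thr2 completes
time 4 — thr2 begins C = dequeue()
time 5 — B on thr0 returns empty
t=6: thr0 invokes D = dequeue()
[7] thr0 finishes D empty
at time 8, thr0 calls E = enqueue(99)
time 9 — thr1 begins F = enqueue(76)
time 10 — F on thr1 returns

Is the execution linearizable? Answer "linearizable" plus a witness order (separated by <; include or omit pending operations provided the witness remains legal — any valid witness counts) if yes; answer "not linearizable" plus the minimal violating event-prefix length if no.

after step 1 (A enqueue(66)): queue <66>
after step 2 (C dequeue() (pending, included)): queue <>
after step 3 (B dequeue() → empty): queue <>
after step 4 (D dequeue() → empty): queue <>
after step 5 (E enqueue(99) (pending, included)): queue <99>
after step 6 (F enqueue(76)): queue <99,76>

linearizable — witness: A < C < B < D < E < F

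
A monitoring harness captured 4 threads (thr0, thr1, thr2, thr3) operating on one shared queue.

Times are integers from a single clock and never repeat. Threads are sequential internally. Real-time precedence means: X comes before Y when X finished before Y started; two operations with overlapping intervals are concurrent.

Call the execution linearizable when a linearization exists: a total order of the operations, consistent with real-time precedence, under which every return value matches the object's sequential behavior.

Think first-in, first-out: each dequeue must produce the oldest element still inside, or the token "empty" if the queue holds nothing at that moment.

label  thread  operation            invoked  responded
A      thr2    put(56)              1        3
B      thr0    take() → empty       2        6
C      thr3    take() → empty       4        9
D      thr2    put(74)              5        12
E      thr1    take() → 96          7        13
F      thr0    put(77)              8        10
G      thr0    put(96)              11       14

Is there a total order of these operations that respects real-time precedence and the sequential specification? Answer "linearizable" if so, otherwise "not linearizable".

not linearizable

events 1..12 are fine; event 13 — the response of E at time 13 — makes the prefix non-linearizable
checked exhaustively: 64 real-time-consistent orders of 6 completed operations, zero legal queue replays
include/drop combinations of the 1 pending operation (G) were all tried; none helps
for example A, B, C, D, E, F (pending dropped) fails at step 2: B take() → empty is not legal there
for example A, B, C, D, F, E (pending dropped) fails at step 2: B take() → empty is not legal there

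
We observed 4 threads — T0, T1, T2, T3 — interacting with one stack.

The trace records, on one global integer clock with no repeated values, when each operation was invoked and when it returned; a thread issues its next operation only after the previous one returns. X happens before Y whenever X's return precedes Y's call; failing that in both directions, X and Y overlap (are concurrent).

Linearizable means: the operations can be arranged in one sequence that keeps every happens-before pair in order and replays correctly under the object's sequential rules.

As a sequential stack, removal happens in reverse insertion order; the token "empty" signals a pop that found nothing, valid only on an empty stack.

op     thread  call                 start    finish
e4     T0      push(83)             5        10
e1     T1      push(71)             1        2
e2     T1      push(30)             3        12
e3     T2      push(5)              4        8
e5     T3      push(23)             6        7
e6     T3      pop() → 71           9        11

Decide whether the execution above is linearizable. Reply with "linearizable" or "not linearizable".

the violation lands at event 11, e6's response at time 11: events 1..10 linearize, events 1..11 do not
real-time-consistent orders of the 5 completed operations: 8 — all fail the stack replay
include/drop combinations of the 1 pending operation (e2) were all tried; none helps
e.g. e1, e3, e4, e5, e6 (pending dropped): illegal at step 5, since e6 pop() → 71 cannot apply there
e.g. e1, e3, e5, e4, e6 (pending dropped): illegal at step 5, since e6 pop() → 71 cannot apply there

not linearizable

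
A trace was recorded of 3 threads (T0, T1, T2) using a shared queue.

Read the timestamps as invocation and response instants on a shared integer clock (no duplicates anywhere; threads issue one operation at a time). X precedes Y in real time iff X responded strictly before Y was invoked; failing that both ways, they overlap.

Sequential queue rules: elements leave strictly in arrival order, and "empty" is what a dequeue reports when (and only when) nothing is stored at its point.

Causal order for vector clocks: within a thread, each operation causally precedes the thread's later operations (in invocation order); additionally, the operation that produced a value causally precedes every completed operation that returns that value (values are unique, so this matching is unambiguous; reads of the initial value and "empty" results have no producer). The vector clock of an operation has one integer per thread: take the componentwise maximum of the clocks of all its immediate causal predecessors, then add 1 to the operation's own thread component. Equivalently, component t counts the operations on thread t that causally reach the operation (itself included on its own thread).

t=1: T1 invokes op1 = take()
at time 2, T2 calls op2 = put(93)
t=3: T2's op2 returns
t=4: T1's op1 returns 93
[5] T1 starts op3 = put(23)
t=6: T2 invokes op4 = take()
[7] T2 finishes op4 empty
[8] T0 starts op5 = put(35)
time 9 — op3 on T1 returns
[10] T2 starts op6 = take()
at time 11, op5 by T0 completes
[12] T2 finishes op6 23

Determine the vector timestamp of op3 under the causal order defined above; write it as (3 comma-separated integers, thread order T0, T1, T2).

op2, invoked 2, has no incoming edges; only T2's bump applies → (0, 0, 1)
op5, invoked 8, has no incoming edges; only T0's bump applies → (1, 0, 0)
from VC(op2)=(0, 0, 1), op4 (invoked 6) maxes components and bumps T2 → (0, 0, 2)
from VC(op2)=(0, 0, 1), op1 (invoked 1) maxes components and bumps T1 → (0, 1, 1)
from VC(op1)=(0, 1, 1), op3 (invoked 5) maxes components and bumps T1 → (0, 2, 1)
from VC(op3)=(0, 2, 1), VC(op4)=(0, 0, 2), op6 (invoked 10) maxes components and bumps T2 → (0, 2, 3)
target: VC(op3) = (0, 2, 1)

(0, 2, 1)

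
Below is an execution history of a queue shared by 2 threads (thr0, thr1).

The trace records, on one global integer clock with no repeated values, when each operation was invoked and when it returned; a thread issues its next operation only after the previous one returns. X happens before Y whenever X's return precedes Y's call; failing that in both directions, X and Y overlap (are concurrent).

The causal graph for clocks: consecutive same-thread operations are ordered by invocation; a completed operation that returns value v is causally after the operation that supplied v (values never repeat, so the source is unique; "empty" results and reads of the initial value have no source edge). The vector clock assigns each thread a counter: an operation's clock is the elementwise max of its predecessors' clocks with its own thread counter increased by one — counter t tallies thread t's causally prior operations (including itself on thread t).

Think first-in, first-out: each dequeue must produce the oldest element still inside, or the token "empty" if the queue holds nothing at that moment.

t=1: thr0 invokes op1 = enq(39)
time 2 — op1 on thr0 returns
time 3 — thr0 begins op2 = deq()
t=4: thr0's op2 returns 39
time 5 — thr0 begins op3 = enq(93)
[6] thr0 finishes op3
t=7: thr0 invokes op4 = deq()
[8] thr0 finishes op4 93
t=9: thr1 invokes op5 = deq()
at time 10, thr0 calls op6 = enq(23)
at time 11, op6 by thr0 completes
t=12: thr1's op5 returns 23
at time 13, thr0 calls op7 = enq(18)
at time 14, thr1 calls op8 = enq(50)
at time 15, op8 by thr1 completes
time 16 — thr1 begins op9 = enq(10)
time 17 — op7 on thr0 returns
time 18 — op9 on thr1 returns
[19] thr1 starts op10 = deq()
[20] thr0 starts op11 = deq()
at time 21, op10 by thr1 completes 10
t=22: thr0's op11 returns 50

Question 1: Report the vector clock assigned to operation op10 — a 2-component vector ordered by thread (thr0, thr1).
Answer: (5, 4)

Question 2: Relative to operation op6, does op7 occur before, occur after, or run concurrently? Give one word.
Answer: after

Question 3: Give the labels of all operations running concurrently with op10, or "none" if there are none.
Answer: op11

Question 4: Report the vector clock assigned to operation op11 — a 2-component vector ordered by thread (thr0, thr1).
Answer: (7, 2)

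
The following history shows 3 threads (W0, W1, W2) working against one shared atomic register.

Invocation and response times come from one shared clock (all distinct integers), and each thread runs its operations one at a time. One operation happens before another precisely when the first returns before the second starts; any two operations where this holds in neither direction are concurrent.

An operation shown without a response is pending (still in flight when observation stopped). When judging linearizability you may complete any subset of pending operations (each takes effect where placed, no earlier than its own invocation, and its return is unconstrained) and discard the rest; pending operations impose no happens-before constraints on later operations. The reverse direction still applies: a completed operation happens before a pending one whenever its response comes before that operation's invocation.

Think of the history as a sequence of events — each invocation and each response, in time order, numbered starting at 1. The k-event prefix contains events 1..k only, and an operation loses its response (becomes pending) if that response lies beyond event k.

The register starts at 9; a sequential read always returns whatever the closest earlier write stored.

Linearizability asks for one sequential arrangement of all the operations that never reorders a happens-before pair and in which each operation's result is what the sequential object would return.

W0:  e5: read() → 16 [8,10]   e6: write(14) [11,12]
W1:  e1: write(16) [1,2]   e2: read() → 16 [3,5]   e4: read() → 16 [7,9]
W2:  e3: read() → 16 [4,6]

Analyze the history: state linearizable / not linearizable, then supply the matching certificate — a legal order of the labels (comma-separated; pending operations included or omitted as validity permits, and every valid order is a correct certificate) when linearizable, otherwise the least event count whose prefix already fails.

linearizable — witness: e1, e2, e3, e4, e5, e6

1. e1 write(16), leaving value 16
2. e2 read() → 16, leaving value 16
3. e3 read() → 16, leaving value 16
4. e4 read() → 16, leaving value 16
5. e5 read() → 16, leaving value 16
6. e6 write(14), leaving value 14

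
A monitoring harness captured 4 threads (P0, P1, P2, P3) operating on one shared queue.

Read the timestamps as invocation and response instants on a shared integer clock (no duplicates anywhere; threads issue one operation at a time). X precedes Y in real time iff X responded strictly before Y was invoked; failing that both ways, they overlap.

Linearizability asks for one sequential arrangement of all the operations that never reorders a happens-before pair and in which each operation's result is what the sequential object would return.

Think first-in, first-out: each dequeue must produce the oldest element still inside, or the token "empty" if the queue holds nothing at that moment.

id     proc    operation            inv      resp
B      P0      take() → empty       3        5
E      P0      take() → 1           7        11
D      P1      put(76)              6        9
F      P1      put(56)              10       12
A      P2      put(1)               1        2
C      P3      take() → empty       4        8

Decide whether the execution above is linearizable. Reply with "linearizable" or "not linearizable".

cut after 7 events: linearizable; cut after 8 events (C responds, time 8): not linearizable
no legal order exists: 2 real-time-consistent candidates over 3 completed queue operations, all rejected
completion choices over the 2 pending operations (D, E) were checked; none helps
for example A, B, C (pending dropped) fails at step 2: B take() → empty is not legal there
for example A, C, B (pending dropped) fails at step 2: C take() → empty is not legal there

not linearizable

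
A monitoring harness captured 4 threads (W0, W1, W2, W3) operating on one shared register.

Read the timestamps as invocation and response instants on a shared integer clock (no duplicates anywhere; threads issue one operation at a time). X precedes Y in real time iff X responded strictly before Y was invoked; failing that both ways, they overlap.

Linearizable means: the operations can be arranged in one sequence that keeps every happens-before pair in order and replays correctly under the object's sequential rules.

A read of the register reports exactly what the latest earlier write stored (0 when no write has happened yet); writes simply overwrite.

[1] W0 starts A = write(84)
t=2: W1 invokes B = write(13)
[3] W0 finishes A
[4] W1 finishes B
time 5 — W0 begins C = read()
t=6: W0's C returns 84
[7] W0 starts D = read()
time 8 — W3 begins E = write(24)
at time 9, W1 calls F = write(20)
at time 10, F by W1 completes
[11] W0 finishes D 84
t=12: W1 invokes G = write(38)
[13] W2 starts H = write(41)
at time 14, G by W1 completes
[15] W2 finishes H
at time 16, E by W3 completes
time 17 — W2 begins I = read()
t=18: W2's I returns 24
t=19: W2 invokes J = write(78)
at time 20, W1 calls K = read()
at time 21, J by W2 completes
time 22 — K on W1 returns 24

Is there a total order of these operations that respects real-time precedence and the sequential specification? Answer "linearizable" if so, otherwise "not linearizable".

one valid linearization: B, A, C, D, F, G, H, E, I, K, J
step 1: B write(13) — value 13
step 2: A write(84) — value 84
step 3: C read() → 84 — value 84
step 4: D read() → 84 — value 84
step 5: F write(20) — value 20
step 6: G write(38) — value 38
step 7: H write(41) — value 41
step 8: E write(24) — value 24
step 9: I read() → 24 — value 24
step 10: K read() → 24 — value 24
step 11: J write(78) — value 78

linearizable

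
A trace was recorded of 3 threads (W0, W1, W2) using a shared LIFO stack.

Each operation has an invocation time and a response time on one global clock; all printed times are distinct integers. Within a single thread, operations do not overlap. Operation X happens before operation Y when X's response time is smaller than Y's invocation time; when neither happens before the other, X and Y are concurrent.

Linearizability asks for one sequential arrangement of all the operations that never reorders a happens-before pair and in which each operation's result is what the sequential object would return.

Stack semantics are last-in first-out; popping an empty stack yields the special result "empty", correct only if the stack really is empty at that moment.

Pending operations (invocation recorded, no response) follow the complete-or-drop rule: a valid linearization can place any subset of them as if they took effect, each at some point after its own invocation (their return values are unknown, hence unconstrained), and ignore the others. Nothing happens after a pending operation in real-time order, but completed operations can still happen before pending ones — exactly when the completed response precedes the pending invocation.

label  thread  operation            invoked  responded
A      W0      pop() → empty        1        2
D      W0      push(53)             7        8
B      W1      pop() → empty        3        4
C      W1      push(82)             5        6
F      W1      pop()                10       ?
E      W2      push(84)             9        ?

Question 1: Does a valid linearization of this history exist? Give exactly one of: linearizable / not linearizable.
one valid linearization: A, B, C, D
after step 1 (A pop() → empty): stack <>
after step 2 (B pop() → empty): stack <>
after step 3 (C push(82)): stack <82>
after step 4 (D push(53)): stack <82,53>

linearizable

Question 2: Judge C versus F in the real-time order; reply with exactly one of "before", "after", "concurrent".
Answer: before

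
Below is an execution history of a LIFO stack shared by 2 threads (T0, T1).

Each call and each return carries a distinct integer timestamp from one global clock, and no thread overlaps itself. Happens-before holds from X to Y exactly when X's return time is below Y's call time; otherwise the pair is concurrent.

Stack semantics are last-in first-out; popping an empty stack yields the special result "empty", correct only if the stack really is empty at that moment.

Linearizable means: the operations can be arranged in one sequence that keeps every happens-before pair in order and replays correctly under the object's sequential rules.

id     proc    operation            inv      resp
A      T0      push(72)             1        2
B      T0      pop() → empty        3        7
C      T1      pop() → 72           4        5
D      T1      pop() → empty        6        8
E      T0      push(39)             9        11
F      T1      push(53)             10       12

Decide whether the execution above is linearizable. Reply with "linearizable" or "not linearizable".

witness order: A, C, B, D, E, F
after step 1 (A push(72)): stack <72>
after step 2 (C pop() → 72): stack <>
after step 3 (B pop() → empty): stack <>
after step 4 (D pop() → empty): stack <>
after step 5 (E push(39)): stack <39>
after step 6 (F push(53)): stack <39,53>

linearizable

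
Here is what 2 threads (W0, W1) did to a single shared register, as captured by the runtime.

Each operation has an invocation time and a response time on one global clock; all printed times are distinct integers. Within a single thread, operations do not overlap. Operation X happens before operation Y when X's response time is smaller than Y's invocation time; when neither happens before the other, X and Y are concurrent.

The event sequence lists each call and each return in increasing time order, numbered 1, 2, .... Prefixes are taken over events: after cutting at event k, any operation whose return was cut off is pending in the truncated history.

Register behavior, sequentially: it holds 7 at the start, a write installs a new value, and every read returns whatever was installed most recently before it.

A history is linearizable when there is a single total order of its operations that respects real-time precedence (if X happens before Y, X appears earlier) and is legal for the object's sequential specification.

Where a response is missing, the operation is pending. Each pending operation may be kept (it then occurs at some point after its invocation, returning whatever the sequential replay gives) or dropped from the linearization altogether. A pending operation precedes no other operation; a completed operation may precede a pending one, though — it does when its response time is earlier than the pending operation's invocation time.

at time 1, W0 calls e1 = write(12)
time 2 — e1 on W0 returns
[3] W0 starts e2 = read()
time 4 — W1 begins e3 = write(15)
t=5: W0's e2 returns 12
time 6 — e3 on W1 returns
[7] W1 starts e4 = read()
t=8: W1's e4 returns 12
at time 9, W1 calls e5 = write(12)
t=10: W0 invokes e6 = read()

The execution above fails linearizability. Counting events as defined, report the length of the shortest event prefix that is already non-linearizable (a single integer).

one valid order for events 1..7 is e1, e2, e3:
after step 1 (e1 write(12)): value 12
after step 2 (e2 read() → 12): value 12
after step 3 (e3 write(15)): value 15
event 8 — e4's response, time 8 — after it, nothing linearizes
for example e1, e2, e3, e4 fails at step 4: e4 read() → 12 is not legal there
for example e1, e3, e2, e4 fails at step 3: e2 read() → 12 is not legal there

8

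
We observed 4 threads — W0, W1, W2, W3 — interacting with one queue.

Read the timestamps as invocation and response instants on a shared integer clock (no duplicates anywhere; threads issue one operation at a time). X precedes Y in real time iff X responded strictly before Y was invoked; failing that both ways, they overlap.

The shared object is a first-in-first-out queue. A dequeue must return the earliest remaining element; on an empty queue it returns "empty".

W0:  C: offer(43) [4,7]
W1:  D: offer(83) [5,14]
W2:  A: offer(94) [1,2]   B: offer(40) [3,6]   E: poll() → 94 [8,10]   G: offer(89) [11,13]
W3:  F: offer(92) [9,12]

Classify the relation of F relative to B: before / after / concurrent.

after

F spans [9,12], B spans [3,6]
resp(B)=6 < inv(F)=9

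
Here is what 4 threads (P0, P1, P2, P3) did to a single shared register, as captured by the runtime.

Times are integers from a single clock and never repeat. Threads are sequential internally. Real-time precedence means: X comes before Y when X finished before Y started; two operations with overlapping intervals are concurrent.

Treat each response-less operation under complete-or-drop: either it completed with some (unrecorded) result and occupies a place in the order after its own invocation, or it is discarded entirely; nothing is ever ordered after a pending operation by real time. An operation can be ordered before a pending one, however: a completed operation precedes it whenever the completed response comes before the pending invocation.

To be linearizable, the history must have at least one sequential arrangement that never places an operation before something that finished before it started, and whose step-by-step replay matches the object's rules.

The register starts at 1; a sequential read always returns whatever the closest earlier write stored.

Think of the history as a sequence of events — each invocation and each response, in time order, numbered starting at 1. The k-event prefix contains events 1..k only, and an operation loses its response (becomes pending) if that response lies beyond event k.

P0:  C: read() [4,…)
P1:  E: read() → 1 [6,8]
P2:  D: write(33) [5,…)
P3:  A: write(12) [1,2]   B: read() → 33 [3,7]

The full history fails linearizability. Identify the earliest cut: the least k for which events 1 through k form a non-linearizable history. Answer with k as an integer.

8

events 1..7 are linearizable; a witness order is A, C, D, B:
1. A write(12), leaving value 12
2. C read() (pending, included), leaving value 12
3. D write(33) (pending, included), leaving value 33
4. B read() → 33, leaving value 33
once event 8 joins (E's response, time 8), exhaustive search finds no witness
no completion choice of the 2 pending operations (C, D) rescues it — every subset was tried
one such order, A, B, E (pending dropped), breaks at step 2 where B read() → 33 is illegal
one such order, A, E, B (pending dropped), breaks at step 2 where E read() → 1 is illegal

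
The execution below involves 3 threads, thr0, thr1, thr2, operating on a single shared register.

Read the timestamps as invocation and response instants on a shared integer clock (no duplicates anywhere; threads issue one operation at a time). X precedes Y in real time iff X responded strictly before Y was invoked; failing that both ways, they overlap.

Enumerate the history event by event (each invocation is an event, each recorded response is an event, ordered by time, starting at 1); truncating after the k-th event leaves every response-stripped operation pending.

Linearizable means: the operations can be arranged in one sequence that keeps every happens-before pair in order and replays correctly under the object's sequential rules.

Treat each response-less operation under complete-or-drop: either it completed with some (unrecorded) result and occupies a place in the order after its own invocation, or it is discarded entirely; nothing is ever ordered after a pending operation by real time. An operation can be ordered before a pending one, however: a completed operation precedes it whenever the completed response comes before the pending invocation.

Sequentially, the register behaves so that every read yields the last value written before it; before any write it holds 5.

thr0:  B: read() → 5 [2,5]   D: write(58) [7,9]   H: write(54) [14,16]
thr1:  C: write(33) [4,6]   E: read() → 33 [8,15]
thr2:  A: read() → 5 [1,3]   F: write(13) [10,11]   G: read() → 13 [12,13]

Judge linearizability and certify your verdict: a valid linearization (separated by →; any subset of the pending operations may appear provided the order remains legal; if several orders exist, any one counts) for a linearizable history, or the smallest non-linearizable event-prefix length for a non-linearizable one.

linearizable — witness: A → B → C → E → D → F → G → H

after step 1 (A read() → 5): value 5
after step 2 (B read() → 5): value 5
after step 3 (C write(33)): value 33
after step 4 (E read() → 33): value 33
after step 5 (D write(58)): value 58
after step 6 (F write(13)): value 13
after step 7 (G read() → 13): value 13
after step 8 (H write(54)): value 54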